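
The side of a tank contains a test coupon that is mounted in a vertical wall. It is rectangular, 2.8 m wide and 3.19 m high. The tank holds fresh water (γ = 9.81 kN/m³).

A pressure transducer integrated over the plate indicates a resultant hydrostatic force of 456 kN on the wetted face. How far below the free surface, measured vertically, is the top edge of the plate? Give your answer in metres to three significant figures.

d_top ≈ 3.61 m

γ = 9.81 kN/m³.
A = 2.8 × 3.19 = 8.932 m².
From F = γ·h_c·A, the centroid depth is h_c = 456/(9.81 × 8.932) = 5.20412 m.
The centroid lies 3.19/2 = 1.595 m below the top edge, so the top edge sits at h_top = 5.20412 − 1.595 = 3.60912 m below the surface.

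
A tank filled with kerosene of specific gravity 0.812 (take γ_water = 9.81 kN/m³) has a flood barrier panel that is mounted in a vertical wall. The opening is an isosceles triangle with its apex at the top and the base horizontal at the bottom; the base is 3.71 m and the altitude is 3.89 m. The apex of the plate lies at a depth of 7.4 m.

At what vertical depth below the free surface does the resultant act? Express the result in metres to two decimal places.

h_p = 10.08 m

γ = 0.812 × 9.81 = 7.96572 kN/m³.
With the apex up, the centroid sits 2h/3 = 2 × 3.89/3 = 2.59333 m below the apex, so the centroid depth is h_c = 7.4 + 2.59333 = 9.99333 m.
A = ½ × 3.71 × 3.89 = 7.21595 m².
Resultant F = γ·h_c·A = 7.96572 × 9.99333 × 7.21595 = 574.419 kN.
I_c = b·h³/36 = 3.71 × 3.89³/36 = 6.06625 m⁴.
Centre of pressure: y_p = y_c + I_c/(y_c·A) = 9.99333 + 6.06625/(9.99333 × 7.21595) = 9.99333 + 0.0841234 = 10.0775 m along the plane.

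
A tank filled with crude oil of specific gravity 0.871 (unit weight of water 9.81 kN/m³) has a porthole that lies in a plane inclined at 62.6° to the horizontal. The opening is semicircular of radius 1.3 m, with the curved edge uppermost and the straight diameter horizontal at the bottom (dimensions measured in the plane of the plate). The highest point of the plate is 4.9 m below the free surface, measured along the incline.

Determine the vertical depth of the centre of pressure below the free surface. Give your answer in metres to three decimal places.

γ = 0.871 × 9.81 = 8.54451 kN/m³.
Let θ = 62.6° be the plate's angle to the horizontal; measure y along the incline from where the plane meets the free surface. Vertical depth h = y·sinθ with sinθ = 0.887815.
The centroid lies 4r/(3π) = 0.551737 m above the diameter, so r − 4r/(3π) = 1.3 − 0.551737 = 0.748263 m below the topmost point, so y_c = 4.9 + 0.748263 = 5.64826 m and h_c = 5.64826 × 0.887815 = 5.01461 m.
A = πr²/2 = π × 1.3²/2 = 2.65465 m².
Resultant F = γ·h_c·A = 8.54451 × 5.01461 × 2.65465 = 113.745 kN.
I_c = (π/8 − 8/(9π))·r⁴ = 0.109757 × 1.3⁴ = 0.313477 m⁴.
Centre of pressure: y_p = y_c + I_c/(y_c·A) = 5.64826 + 0.313477/(5.64826 × 2.65465) = 5.64826 + 0.0209066 = 5.66917 m along the plane.
Vertically, h_p = y_p·sinθ = 5.66917 × 0.887815 = 5.03317 m.

h_p = 5.033 m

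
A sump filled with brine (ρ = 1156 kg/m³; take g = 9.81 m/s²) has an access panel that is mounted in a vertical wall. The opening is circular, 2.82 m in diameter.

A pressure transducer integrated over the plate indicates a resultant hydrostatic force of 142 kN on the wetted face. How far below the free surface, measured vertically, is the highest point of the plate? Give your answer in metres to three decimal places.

d_top ≈ 0.595 m

γ = ρg = 1156 × 9.81 / 1000 = 11.34036 kN/m³.
A = π(1.41)² = 6.2458 m².
From F = γ·h_c·A, the centroid depth is h_c = 142/(11.34036 × 6.2458) = 2.00481 m.
The centroid is at the centre, 1.41 m below the top of the plate, so the highest point sits at h_top = 2.00481 − 1.41 = 0.59481 m below the surface.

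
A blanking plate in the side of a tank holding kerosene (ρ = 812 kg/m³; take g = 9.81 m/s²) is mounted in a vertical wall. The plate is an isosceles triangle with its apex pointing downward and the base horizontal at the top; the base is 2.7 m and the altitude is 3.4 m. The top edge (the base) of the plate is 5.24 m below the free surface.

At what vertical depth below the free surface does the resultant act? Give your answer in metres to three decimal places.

h_p = 6.474 m

γ = ρg = 812 × 9.81 / 1000 = 7.96572 kN/m³.
With the apex down, the centroid sits h/3 = 3.4/3 = 1.13333 m below the base (the top edge), so the centroid depth is h_c = 5.24 + 1.13333 = 6.37333 m.
A = ½ × 2.7 × 3.4 = 4.59 m².
Resultant F = γ·h_c·A = 7.96572 × 6.37333 × 4.59 = 233.026 kN.
I_c = b·h³/36 = 2.7 × 3.4³/36 = 2.9478 m⁴.
Centre of pressure: y_p = y_c + I_c/(y_c·A) = 6.37333 + 2.9478/(6.37333 × 4.59) = 6.37333 + 0.100767 = 6.4741 m along the plane.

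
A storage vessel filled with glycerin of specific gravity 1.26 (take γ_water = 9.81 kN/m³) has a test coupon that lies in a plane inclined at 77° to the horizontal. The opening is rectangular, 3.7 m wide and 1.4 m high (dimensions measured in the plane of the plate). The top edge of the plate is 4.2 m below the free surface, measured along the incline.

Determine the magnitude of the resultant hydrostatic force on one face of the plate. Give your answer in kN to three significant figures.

F ≈ 306 kN

γ = 1.26 × 9.81 = 12.3606 kN/m³.
Let θ = 77° be the plate's angle to the horizontal; measure y along the incline from where the plane meets the free surface. Vertical depth h = y·sinθ with sinθ = 0.974370.
The centroid lies 1.4/2 = 0.7 m below the top edge, so y_c = 4.2 + 0.7 = 4.9 m and h_c = 4.9 × 0.974370 = 4.77441 m.
A = 3.7 × 1.4 = 5.18 m².
Resultant F = γ·h_c·A = 12.3606 × 4.77441 × 5.18 = 305.695 kN.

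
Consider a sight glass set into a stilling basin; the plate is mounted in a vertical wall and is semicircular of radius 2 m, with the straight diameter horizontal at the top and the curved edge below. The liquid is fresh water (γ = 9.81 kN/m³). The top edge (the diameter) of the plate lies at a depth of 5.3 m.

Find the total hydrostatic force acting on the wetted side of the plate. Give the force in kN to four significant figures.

F ≈ 379.0 kN

γ = 9.81 kN/m³.
The centroid of a semicircle lies 4r/(3π) = 0.848826 m from the diameter, here below the top edge, so the centroid depth is h_c = 5.3 + 0.848826 = 6.14883 m.
A = πr²/2 = π × 2²/2 = 6.28319 m².
Resultant F = γ·h_c·A = 9.81 × 6.14883 × 6.28319 = 379.002 kN.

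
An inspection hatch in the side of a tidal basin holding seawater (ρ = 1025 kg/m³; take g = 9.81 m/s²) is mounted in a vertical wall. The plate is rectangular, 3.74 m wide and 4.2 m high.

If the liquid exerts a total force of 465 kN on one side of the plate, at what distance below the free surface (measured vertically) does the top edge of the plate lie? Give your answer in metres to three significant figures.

d_top ≈ 0.844 m

γ = ρg = 1025 × 9.81 / 1000 = 10.05525 kN/m³.
A = 3.74 × 4.2 = 15.708 m².
From F = γ·h_c·A, the centroid depth is h_c = 465/(10.05525 × 15.708) = 2.94401 m.
The centroid lies 4.2/2 = 2.1 m below the top edge, so the top edge sits at h_top = 2.94401 − 2.1 = 0.84401 m below the surface.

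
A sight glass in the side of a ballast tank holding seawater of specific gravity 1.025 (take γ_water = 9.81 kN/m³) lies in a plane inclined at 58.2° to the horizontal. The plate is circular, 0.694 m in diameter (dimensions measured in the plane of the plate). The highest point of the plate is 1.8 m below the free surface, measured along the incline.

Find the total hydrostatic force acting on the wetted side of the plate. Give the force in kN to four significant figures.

γ = 1.025 × 9.81 = 10.05525 kN/m³.
Let θ = 58.2° be the plate's angle to the horizontal; measure y along the incline from where the plane meets the free surface. Vertical depth h = y·sinθ with sinθ = 0.849893.
The centroid is at the centre, 0.347 m below the top of the plate, so y_c = 1.8 + 0.347 = 2.147 m and h_c = 2.147 × 0.849893 = 1.82472 m.
A = π(0.347)² = 0.378276 m².
Resultant F = γ·h_c·A = 10.05525 × 1.82472 × 0.378276 = 6.94061 kN.

F ≈ 6.941 kN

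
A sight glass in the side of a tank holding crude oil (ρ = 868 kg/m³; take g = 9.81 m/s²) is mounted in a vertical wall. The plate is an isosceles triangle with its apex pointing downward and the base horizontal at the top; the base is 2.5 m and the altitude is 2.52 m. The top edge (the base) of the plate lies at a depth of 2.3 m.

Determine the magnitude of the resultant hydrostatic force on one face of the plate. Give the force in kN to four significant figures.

γ = ρg = 868 × 9.81 / 1000 = 8.51508 kN/m³.
With the apex down, the centroid sits h/3 = 2.52/3 = 0.84 m below the base (the top edge), so the centroid depth is h_c = 2.3 + 0.84 = 3.14 m.
A = ½ × 2.5 × 2.52 = 3.15 m².
Resultant F = γ·h_c·A = 8.51508 × 3.14 × 3.15 = 84.2227 kN.

F ≈ 84.22 kN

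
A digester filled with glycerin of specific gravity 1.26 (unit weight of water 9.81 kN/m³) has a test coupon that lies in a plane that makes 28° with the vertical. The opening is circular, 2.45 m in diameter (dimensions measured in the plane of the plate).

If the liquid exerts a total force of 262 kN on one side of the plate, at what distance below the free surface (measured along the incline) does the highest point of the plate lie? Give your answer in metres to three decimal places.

y_top ≈ 3.867 m

γ = 1.26 × 9.81 = 12.3606 kN/m³.
A = π(1.225)² = 4.71435 m².
From F = γ·h_c·A, the centroid depth is h_c = 262/(12.3606 × 4.71435) = 4.49614 m.
The plate makes 28° with the vertical, i.e. θ = 90° − 28° = 62° to the horizontal. Measuring y along the incline from the free-surface line, vertical depth h = y·sinθ with sinθ = 0.882948.
Along the incline, y_c = h_c/sinθ = 4.49614/0.882948 = 5.09219 m.
The centroid is at the centre, 1.225 m below the top of the plate, so the highest point sits at y_top = 5.09219 − 1.225 = 3.86719 m along the incline.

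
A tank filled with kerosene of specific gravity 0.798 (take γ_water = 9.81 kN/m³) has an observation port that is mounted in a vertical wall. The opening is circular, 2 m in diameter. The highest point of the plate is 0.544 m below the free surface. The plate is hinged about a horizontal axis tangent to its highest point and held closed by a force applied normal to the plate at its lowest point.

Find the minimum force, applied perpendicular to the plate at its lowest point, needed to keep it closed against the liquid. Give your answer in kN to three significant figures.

P ≈ 22.1 kN

γ = 0.798 × 9.81 = 7.82838 kN/m³.
The centroid is at the centre, 1 m below the top of the plate, so the centroid depth is h_c = 0.544 + 1 = 1.544 m.
A = π(1)² = 3.14159 m².
Resultant F = γ·h_c·A = 7.82838 × 1.544 × 3.14159 = 37.9725 kN.
I_c = πr⁴/4 = π × 1⁴/4 = 0.785398 m⁴.
Centre of pressure: y_p = y_c + I_c/(y_c·A) = 1.544 + 0.785398/(1.544 × 3.14159) = 1.544 + 0.161917 = 1.70592 m along the plane.
The resultant acts 1 + 0.161917 = 1.16192 m (along the plate) below the hinge at the top edge, so the moment about the hinge is M = F × 1.16192 = 37.9725 × 1.16192 = 44.121 kN·m.
A normal force at the bottom, 2 m from the hinge, must supply this moment: P = 44.121/2 = 22.0605 kN.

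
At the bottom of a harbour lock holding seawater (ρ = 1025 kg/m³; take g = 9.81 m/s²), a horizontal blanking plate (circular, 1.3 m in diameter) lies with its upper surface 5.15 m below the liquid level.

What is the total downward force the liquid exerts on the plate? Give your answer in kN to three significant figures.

γ = ρg = 1025 × 9.81 / 1000 = 10.05525 kN/m³.
The plate is horizontal, so pressure is uniform at p = γ·h = 10.05525 × 5.15 = 51.7845 kN/m².
A = π(0.65)² = 1.32732 m².
F = p·A = 51.7845 × 1.32732 = 68.7346 kN.

F ≈ 68.7 kN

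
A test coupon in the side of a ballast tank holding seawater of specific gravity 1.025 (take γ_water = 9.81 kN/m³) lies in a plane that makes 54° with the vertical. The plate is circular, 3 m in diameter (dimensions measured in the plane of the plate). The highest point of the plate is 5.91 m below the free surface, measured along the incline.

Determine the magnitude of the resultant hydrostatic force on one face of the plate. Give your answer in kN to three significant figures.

γ = 1.025 × 9.81 = 10.05525 kN/m³.
The plate makes 54° with the vertical, i.e. θ = 90° − 54° = 36° to the horizontal. Measuring y along the incline from the free-surface line, vertical depth h = y·sinθ with sinθ = 0.587785.
The centroid is at the centre, 1.5 m below the top of the plate, so y_c = 5.91 + 1.5 = 7.41 m and h_c = 7.41 × 0.587785 = 4.35549 m.
A = π(1.5)² = 7.06858 m².
Resultant F = γ·h_c·A = 10.05525 × 4.35549 × 7.06858 = 309.572 kN.

F ≈ 310 kN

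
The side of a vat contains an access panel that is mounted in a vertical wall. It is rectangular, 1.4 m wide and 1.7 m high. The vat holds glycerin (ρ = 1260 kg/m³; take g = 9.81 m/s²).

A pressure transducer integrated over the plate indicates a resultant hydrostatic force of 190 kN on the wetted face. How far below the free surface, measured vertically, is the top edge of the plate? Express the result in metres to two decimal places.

γ = ρg = 1260 × 9.81 / 1000 = 12.3606 kN/m³.
A = 1.4 × 1.7 = 2.38 m².
From F = γ·h_c·A, the centroid depth is h_c = 190/(12.3606 × 2.38) = 6.45858 m.
The centroid lies 1.7/2 = 0.85 m below the top edge, so the top edge sits at h_top = 6.45858 − 0.85 = 5.60858 m below the surface.

d_top ≈ 5.61 m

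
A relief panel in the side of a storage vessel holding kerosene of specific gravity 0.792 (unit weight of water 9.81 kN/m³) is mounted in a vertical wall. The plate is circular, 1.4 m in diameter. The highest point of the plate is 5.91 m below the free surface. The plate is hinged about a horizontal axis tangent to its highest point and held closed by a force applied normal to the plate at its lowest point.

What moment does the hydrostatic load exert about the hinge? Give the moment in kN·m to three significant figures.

γ = 0.792 × 9.81 = 7.76952 kN/m³.
The centroid is at the centre, 0.7 m below the top of the plate, so the centroid depth is h_c = 5.91 + 0.7 = 6.61 m.
A = π(0.7)² = 1.53938 m².
Resultant F = γ·h_c·A = 7.76952 × 6.61 × 1.53938 = 79.0572 kN.
I_c = πr⁴/4 = π × 0.7⁴/4 = 0.188574 m⁴.
Centre of pressure: y_p = y_c + I_c/(y_c·A) = 6.61 + 0.188574/(6.61 × 1.53938) = 6.61 + 0.0185325 = 6.62853 m along the plane.
The resultant acts 0.7 + 0.0185325 = 0.718532 m (along the plate) below the hinge at the top edge, so the moment about the hinge is M = F × 0.718532 = 79.0572 × 0.718532 = 56.8051 kN·m.

M ≈ 56.8 kN·m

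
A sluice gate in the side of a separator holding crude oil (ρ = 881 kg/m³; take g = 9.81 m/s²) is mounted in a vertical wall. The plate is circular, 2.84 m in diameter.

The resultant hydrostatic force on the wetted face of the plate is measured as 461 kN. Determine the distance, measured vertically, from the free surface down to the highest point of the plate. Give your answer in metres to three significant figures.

γ = ρg = 881 × 9.81 / 1000 = 8.64261 kN/m³.
A = π(1.42)² = 6.33471 m².
From F = γ·h_c·A, the centroid depth is h_c = 461/(8.64261 × 6.33471) = 8.42033 m.
The centroid is at the centre, 1.42 m below the top of the plate, so the highest point sits at h_top = 8.42033 − 1.42 = 7.00033 m below the surface.

d_top ≈ 7.00 m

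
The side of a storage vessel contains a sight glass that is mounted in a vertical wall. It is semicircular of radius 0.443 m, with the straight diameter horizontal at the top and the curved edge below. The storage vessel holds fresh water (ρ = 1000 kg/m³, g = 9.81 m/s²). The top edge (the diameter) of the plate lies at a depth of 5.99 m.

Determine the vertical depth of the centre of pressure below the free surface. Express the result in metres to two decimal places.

γ = ρg = 1000 × 9.81 = 9810 N/m³ = 9.81 kN/m³.
The centroid of a semicircle lies 4r/(3π) = 0.188015 m from the diameter, here below the top edge, so the centroid depth is h_c = 5.99 + 0.188015 = 6.17802 m.
A = πr²/2 = π × 0.443²/2 = 0.308267 m².
Resultant F = γ·h_c·A = 9.81 × 6.17802 × 0.308267 = 18.6829 kN.
I_c = (π/8 − 8/(9π))·r⁴ = 0.109757 × 0.443⁴ = 0.00422714 m⁴.
Centre of pressure: y_p = y_c + I_c/(y_c·A) = 6.17802 + 0.00422714/(6.17802 × 0.308267) = 6.17802 + 0.00221958 = 6.18024 m along the plane.

h_p = 6.18 m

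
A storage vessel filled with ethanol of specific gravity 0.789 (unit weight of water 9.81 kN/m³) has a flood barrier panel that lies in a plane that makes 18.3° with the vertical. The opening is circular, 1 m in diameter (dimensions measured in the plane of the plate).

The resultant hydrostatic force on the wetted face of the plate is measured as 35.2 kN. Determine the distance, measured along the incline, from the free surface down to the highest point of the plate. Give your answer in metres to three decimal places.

y_top ≈ 5.599 m

γ = 0.789 × 9.81 = 7.74009 kN/m³.
A = π(0.5)² = 0.785398 m².
From F = γ·h_c·A, the centroid depth is h_c = 35.2/(7.74009 × 0.785398) = 5.79038 m.
The plate makes 18.3° with the vertical, i.e. θ = 90° − 18.3° = 71.7° to the horizontal. Measuring y along the incline from the free-surface line, vertical depth h = y·sinθ with sinθ = 0.949425.
Along the incline, y_c = h_c/sinθ = 5.79038/0.949425 = 6.09883 m.
The centroid is at the centre, 0.5 m below the top of the plate, so the highest point sits at y_top = 6.09883 − 0.5 = 5.59883 m along the incline.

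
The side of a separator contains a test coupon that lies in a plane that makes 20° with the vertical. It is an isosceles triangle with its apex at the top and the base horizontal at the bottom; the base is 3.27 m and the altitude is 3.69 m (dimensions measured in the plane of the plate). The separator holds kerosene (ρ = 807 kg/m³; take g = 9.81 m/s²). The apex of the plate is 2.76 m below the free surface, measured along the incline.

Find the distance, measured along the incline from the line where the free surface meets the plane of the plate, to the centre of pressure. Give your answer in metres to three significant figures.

y_p = 5.36 m

γ = ρg = 807 × 9.81 / 1000 = 7.91667 kN/m³.
The plate makes 20° with the vertical, i.e. θ = 90° − 20° = 70° to the horizontal. Measuring y along the incline from the free-surface line, vertical depth h = y·sinθ with sinθ = 0.939693.
With the apex up, the centroid sits 2h/3 = 2 × 3.69/3 = 2.46 m below the apex, so y_c = 2.76 + 2.46 = 5.22 m and h_c = 5.22 × 0.939693 = 4.9052 m.
A = ½ × 3.27 × 3.69 = 6.03315 m².
Resultant F = γ·h_c·A = 7.91667 × 4.9052 × 6.03315 = 234.284 kN.
I_c = b·h³/36 = 3.27 × 3.69³/36 = 4.56378 m⁴.
Centre of pressure: y_p = y_c + I_c/(y_c·A) = 5.22 + 4.56378/(5.22 × 6.03315) = 5.22 + 0.144914 = 5.36491 m along the plane.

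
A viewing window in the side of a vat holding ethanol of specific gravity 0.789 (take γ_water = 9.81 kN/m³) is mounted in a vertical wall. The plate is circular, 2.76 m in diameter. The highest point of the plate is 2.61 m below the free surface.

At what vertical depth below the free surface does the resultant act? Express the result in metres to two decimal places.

γ = 0.789 × 9.81 = 7.74009 kN/m³.
The centroid is at the centre, 1.38 m below the top of the plate, so the centroid depth is h_c = 2.61 + 1.38 = 3.99 m.
A = π(1.38)² = 5.98285 m².
Resultant F = γ·h_c·A = 7.74009 × 3.99 × 5.98285 = 184.768 kN.
I_c = πr⁴/4 = π × 1.38⁴/4 = 2.84843 m⁴.
Centre of pressure: y_p = y_c + I_c/(y_c·A) = 3.99 + 2.84843/(3.99 × 5.98285) = 3.99 + 0.119323 = 4.10932 m along the plane.

h_p = 4.11 m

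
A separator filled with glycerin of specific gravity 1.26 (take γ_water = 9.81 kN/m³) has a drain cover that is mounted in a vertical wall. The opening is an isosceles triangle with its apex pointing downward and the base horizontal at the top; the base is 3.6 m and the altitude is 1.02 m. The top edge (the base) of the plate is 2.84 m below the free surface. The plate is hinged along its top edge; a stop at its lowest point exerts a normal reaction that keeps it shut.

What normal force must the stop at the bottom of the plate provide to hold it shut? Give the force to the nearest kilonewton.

γ = 1.26 × 9.81 = 12.3606 kN/m³.
With the apex down, the centroid sits h/3 = 1.02/3 = 0.34 m below the base (the top edge), so the centroid depth is h_c = 2.84 + 0.34 = 3.18 m.
A = ½ × 3.6 × 1.02 = 1.836 m².
Resultant F = γ·h_c·A = 12.3606 × 3.18 × 1.836 = 72.1671 kN.
I_c = b·h³/36 = 3.6 × 1.02³/36 = 0.106121 m⁴.
Centre of pressure: y_p = y_c + I_c/(y_c·A) = 3.18 + 0.106121/(3.18 × 1.836) = 3.18 + 0.0181761 = 3.19818 m along the plane.
The resultant acts 0.34 + 0.0181761 = 0.358176 m (along the plate) below the hinge at the top edge, so the moment about the hinge is M = F × 0.358176 = 72.1671 × 0.358176 = 25.8485 kN·m.
A normal force at the bottom, 1.02 m from the hinge, must supply this moment: P = 25.8485/1.02 = 25.3417 kN.

P ≈ 25 kN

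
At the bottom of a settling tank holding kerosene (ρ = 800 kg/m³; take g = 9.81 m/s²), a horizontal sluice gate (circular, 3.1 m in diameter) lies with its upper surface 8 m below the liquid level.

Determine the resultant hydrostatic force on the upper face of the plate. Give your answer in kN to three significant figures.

γ = ρg = 800 × 9.81 / 1000 = 7.848 kN/m³.
The plate is horizontal, so pressure is uniform at p = γ·h = 7.848 × 8 = 62.784 kN/m².
A = π(1.55)² = 7.54768 m².
F = p·A = 62.784 × 7.54768 = 473.874 kN.

F ≈ 474 kN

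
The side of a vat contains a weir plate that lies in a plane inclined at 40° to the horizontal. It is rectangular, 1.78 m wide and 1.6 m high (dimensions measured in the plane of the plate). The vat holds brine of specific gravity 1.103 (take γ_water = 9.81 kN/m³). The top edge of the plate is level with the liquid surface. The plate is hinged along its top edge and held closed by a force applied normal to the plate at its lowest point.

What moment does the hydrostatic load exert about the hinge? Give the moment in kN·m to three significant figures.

M ≈ 16.9 kN·m

γ = 1.103 × 9.81 = 10.82043 kN/m³.
Let θ = 40° be the plate's angle to the horizontal; measure y along the incline from where the plane meets the free surface. Vertical depth h = y·sinθ with sinθ = 0.642788.
The centroid lies 1.6/2 = 0.8 m below the top edge, so y_c = 0.8 m and h_c = 0.8 × 0.642788 = 0.51423 m.
A = 1.78 × 1.6 = 2.848 m².
Resultant F = γ·h_c·A = 10.82043 × 0.51423 × 2.848 = 15.8468 kN.
I_c = b·h³/12 = 1.78 × 1.6³/12 = 0.607573 m⁴.
Centre of pressure: y_p = y_c + I_c/(y_c·A) = 0.8 + 0.607573/(0.8 × 2.848) = 0.8 + 0.266667 = 1.06667 m along the plane.
The resultant acts 0.8 + 0.266667 = 1.06667 m (along the plate) below the hinge at the top edge, so the moment about the hinge is M = F × 1.06667 = 15.8468 × 1.06667 = 16.9033 kN·m.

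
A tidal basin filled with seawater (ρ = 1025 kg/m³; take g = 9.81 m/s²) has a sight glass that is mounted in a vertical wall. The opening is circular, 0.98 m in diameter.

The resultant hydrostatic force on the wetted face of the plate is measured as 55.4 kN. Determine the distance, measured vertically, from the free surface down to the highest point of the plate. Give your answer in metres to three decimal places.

γ = ρg = 1025 × 9.81 / 1000 = 10.05525 kN/m³.
A = π(0.49)² = 0.754296 m².
From F = γ·h_c·A, the centroid depth is h_c = 55.4/(10.05525 × 0.754296) = 7.30424 m.
The centroid is at the centre, 0.49 m below the top of the plate, so the highest point sits at h_top = 7.30424 − 0.49 = 6.81424 m below the surface.

d_top ≈ 6.814 m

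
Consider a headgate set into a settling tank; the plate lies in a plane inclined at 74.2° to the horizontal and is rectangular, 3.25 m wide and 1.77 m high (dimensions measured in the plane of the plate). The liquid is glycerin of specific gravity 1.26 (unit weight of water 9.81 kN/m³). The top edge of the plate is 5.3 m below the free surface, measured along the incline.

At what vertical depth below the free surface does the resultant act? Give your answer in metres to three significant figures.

γ = 1.26 × 9.81 = 12.3606 kN/m³.
Let θ = 74.2° be the plate's angle to the horizontal; measure y along the incline from where the plane meets the free surface. Vertical depth h = y·sinθ with sinθ = 0.962218.
The centroid lies 1.77/2 = 0.885 m below the top edge, so y_c = 5.3 + 0.885 = 6.185 m and h_c = 6.185 × 0.962218 = 5.95132 m.
A = 3.25 × 1.77 = 5.7525 m².
Resultant F = γ·h_c·A = 12.3606 × 5.95132 × 5.7525 = 423.165 kN.
I_c = b·h³/12 = 3.25 × 1.77³/12 = 1.50183 m⁴.
Centre of pressure: y_p = y_c + I_c/(y_c·A) = 6.185 + 1.50183/(6.185 × 5.7525) = 6.185 + 0.0422109 = 6.22721 m along the plane.
Vertically, h_p = y_p·sinθ = 6.22721 × 0.962218 = 5.99193 m.

h_p = 5.99 m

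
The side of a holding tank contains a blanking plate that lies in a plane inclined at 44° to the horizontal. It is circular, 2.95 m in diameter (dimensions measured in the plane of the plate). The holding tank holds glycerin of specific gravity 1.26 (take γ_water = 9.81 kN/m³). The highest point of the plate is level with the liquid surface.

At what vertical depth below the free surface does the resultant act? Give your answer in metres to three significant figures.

h_p = 1.28 m

γ = 1.26 × 9.81 = 12.3606 kN/m³.
Let θ = 44° be the plate's angle to the horizontal; measure y along the incline from where the plane meets the free surface. Vertical depth h = y·sinθ with sinθ = 0.694658.
The centroid is at the centre, 1.475 m below the top of the plate, so y_c = 1.475 m and h_c = 1.475 × 0.694658 = 1.02462 m.
A = π(1.475)² = 6.83493 m².
Resultant F = γ·h_c·A = 12.3606 × 1.02462 × 6.83493 = 86.5638 kN.
I_c = πr⁴/4 = π × 1.475⁴/4 = 3.71756 m⁴.
Centre of pressure: y_p = y_c + I_c/(y_c·A) = 1.475 + 3.71756/(1.475 × 6.83493) = 1.475 + 0.36875 = 1.84375 m along the plane.
Vertically, h_p = y_p·sinθ = 1.84375 × 0.694658 = 1.28078 m.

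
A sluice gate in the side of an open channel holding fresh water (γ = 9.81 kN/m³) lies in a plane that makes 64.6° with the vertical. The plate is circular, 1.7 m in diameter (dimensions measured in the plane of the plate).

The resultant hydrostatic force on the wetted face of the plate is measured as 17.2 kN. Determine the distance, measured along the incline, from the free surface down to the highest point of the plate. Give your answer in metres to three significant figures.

γ = 9.81 kN/m³.
A = π(0.85)² = 2.2698 m².
From F = γ·h_c·A, the centroid depth is h_c = 17.2/(9.81 × 2.2698) = 0.772453 m.
The plate makes 64.6° with the vertical, i.e. θ = 90° − 64.6° = 25.4° to the horizontal. Measuring y along the incline from the free-surface line, vertical depth h = y·sinθ with sinθ = 0.428935.
Along the incline, y_c = h_c/sinθ = 0.772453/0.428935 = 1.80086 m.
The centroid is at the centre, 0.85 m below the top of the plate, so the highest point sits at y_top = 1.80086 − 0.85 = 0.95086 m along the incline.

y_top ≈ 0.951 m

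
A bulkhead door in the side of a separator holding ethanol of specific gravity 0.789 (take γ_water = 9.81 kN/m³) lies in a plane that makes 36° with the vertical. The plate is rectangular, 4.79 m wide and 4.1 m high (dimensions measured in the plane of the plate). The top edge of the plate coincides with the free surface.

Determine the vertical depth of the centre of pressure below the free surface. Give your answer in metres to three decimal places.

h_p = 2.211 m

γ = 0.789 × 9.81 = 7.74009 kN/m³.
The plate makes 36° with the vertical, i.e. θ = 90° − 36° = 54° to the horizontal. Measuring y along the incline from the free-surface line, vertical depth h = y·sinθ with sinθ = 0.809017.
The centroid lies 4.1/2 = 2.05 m below the top edge, so y_c = 2.05 m and h_c = 2.05 × 0.809017 = 1.65848 m.
A = 4.79 × 4.1 = 19.639 m².
Resultant F = γ·h_c·A = 7.74009 × 1.65848 × 19.639 = 252.102 kN.
I_c = b·h³/12 = 4.79 × 4.1³/12 = 27.511 m⁴.
Centre of pressure: y_p = y_c + I_c/(y_c·A) = 2.05 + 27.511/(2.05 × 19.639) = 2.05 + 0.683334 = 2.73333 m along the plane.
Vertically, h_p = y_p·sinθ = 2.73333 × 0.809017 = 2.21131 m.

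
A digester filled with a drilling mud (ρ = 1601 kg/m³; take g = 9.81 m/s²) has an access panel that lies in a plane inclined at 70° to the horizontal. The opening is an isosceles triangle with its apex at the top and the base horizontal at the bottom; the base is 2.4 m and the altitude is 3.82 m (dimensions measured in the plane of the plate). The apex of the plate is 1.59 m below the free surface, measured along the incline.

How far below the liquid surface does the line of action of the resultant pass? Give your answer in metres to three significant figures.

γ = ρg = 1601 × 9.81 / 1000 = 15.70581 kN/m³.
Let θ = 70° be the plate's angle to the horizontal; measure y along the incline from where the plane meets the free surface. Vertical depth h = y·sinθ with sinθ = 0.939693.
With the apex up, the centroid sits 2h/3 = 2 × 3.82/3 = 2.54667 m below the apex, so y_c = 1.59 + 2.54667 = 4.13667 m and h_c = 4.13667 × 0.939693 = 3.8872 m.
A = ½ × 2.4 × 3.82 = 4.584 m².
Resultant F = γ·h_c·A = 15.70581 × 3.8872 × 4.584 = 279.861 kN.
I_c = b·h³/36 = 2.4 × 3.82³/36 = 3.7162 m⁴.
Centre of pressure: y_p = y_c + I_c/(y_c·A) = 4.13667 + 3.7162/(4.13667 × 4.584) = 4.13667 + 0.195976 = 4.33265 m along the plane.
Vertically, h_p = y_p·sinθ = 4.33265 × 0.939693 = 4.07136 m.

h_p = 4.07 m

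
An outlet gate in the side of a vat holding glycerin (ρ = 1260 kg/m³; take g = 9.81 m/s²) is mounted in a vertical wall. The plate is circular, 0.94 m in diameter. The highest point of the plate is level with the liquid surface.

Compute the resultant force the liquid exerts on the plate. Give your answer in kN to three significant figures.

F ≈ 4.03 kN

γ = ρg = 1260 × 9.81 / 1000 = 12.3606 kN/m³.
The centroid is at the centre, 0.47 m below the top of the plate, so the centroid depth is h_c = 0.47 m.
A = π(0.47)² = 0.693978 m².
Resultant F = γ·h_c·A = 12.3606 × 0.47 × 0.693978 = 4.03165 kN.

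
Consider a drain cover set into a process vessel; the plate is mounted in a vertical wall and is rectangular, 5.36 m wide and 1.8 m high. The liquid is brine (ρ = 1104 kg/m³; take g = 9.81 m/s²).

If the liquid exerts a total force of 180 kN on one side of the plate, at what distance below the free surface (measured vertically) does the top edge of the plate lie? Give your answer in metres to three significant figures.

d_top ≈ 0.823 m

γ = ρg = 1104 × 9.81 / 1000 = 10.83024 kN/m³.
A = 5.36 × 1.8 = 9.648 m².
From F = γ·h_c·A, the centroid depth is h_c = 180/(10.83024 × 9.648) = 1.72265 m.
The centroid lies 1.8/2 = 0.9 m below the top edge, so the top edge sits at h_top = 1.72265 − 0.9 = 0.82265 m below the surface.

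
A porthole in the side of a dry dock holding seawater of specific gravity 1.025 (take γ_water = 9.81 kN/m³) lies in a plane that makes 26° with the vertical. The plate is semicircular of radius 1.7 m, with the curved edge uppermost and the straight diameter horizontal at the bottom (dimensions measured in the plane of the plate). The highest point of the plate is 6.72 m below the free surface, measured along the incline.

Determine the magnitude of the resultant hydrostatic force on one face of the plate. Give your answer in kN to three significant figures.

F ≈ 316 kN

γ = 1.025 × 9.81 = 10.05525 kN/m³.
The plate makes 26° with the vertical, i.e. θ = 90° − 26° = 64° to the horizontal. Measuring y along the incline from the free-surface line, vertical depth h = y·sinθ with sinθ = 0.898794.
The centroid lies 4r/(3π) = 0.721502 m above the diameter, so r − 4r/(3π) = 1.7 − 0.721502 = 0.978498 m below the topmost point, so y_c = 6.72 + 0.978498 = 7.6985 m and h_c = 7.6985 × 0.898794 = 6.91937 m.
A = πr²/2 = π × 1.7²/2 = 4.5396 m².
Resultant F = γ·h_c·A = 10.05525 × 6.91937 × 4.5396 = 315.847 kN.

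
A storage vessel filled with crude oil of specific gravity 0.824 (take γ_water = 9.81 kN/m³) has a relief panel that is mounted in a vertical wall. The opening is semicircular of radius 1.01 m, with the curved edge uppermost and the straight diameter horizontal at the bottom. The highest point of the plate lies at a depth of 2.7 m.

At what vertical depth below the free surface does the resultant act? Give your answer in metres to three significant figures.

h_p = 3.30 m

γ = 0.824 × 9.81 = 8.08344 kN/m³.
The centroid lies 4r/(3π) = 0.428657 m above the diameter, so r − 4r/(3π) = 1.01 − 0.428657 = 0.581343 m below the topmost point, so the centroid depth is h_c = 2.7 + 0.581343 = 3.28134 m.
A = πr²/2 = π × 1.01²/2 = 1.60237 m².
Resultant F = γ·h_c·A = 8.08344 × 3.28134 × 1.60237 = 42.5021 kN.
I_c = (π/8 − 8/(9π))·r⁴ = 0.109757 × 1.01⁴ = 0.114214 m⁴.
Centre of pressure: y_p = y_c + I_c/(y_c·A) = 3.28134 + 0.114214/(3.28134 × 1.60237) = 3.28134 + 0.0217223 = 3.30306 m along the plane.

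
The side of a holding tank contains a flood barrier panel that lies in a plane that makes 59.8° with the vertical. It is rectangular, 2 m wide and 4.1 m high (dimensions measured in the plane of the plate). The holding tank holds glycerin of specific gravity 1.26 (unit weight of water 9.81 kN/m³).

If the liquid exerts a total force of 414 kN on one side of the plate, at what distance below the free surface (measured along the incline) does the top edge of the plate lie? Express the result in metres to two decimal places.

γ = 1.26 × 9.81 = 12.3606 kN/m³.
A = 2 × 4.1 = 8.2 m².
From F = γ·h_c·A, the centroid depth is h_c = 414/(12.3606 × 8.2) = 4.08458 m.
The plate makes 59.8° with the vertical, i.e. θ = 90° − 59.8° = 30.2° to the horizontal. Measuring y along the incline from the free-surface line, vertical depth h = y·sinθ with sinθ = 0.503020.
Along the incline, y_c = h_c/sinθ = 4.08458/0.503020 = 8.12011 m.
The centroid lies 4.1/2 = 2.05 m below the top edge, so the top edge sits at y_top = 8.12011 − 2.05 = 6.07011 m along the incline.

y_top ≈ 6.07 m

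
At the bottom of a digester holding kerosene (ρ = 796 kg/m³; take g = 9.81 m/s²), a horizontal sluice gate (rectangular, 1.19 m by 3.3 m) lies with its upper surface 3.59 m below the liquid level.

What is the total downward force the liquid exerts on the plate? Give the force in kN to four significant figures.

γ = ρg = 796 × 9.81 / 1000 = 7.80876 kN/m³.
The plate is horizontal, so pressure is uniform at p = γ·h = 7.80876 × 3.59 = 28.0334 kN/m².
A = 1.19 × 3.3 = 3.927 m².
F = p·A = 28.0334 × 3.927 = 110.087 kN.

F ≈ 110.1 kN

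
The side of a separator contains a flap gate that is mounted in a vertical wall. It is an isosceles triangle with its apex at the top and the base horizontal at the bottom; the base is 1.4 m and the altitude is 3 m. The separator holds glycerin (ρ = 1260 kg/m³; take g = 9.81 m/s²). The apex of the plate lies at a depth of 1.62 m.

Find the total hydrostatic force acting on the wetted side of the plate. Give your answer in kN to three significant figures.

γ = ρg = 1260 × 9.81 / 1000 = 12.3606 kN/m³.
With the apex up, the centroid sits 2h/3 = 2 × 3/3 = 2 m below the apex, so the centroid depth is h_c = 1.62 + 2 = 3.62 m.
A = ½ × 1.4 × 3 = 2.1 m².
Resultant F = γ·h_c·A = 12.3606 × 3.62 × 2.1 = 93.9653 kN.

F ≈ 94.0 kN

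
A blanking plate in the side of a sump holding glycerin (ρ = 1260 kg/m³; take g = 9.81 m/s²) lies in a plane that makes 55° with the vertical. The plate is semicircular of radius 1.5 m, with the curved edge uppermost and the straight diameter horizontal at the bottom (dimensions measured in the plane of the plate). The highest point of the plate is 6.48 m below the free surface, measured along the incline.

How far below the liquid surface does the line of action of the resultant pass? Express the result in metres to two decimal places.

γ = ρg = 1260 × 9.81 / 1000 = 12.3606 kN/m³.
The plate makes 55° with the vertical, i.e. θ = 90° − 55° = 35° to the horizontal. Measuring y along the incline from the free-surface line, vertical depth h = y·sinθ with sinθ = 0.573576.
The centroid lies 4r/(3π) = 0.63662 m above the diameter, so r − 4r/(3π) = 1.5 − 0.63662 = 0.86338 m below the topmost point, so y_c = 6.48 + 0.86338 = 7.34338 m and h_c = 7.34338 × 0.573576 = 4.21199 m.
A = πr²/2 = π × 1.5²/2 = 3.53429 m².
Resultant F = γ·h_c·A = 12.3606 × 4.21199 × 3.53429 = 184.005 kN.
I_c = (π/8 − 8/(9π))·r⁴ = 0.109757 × 1.5⁴ = 0.555645 m⁴.
Centre of pressure: y_p = y_c + I_c/(y_c·A) = 7.34338 + 0.555645/(7.34338 × 3.53429) = 7.34338 + 0.0214091 = 7.36479 m along the plane.
Vertically, h_p = y_p·sinθ = 7.36479 × 0.573576 = 4.22427 m.

h_p = 4.22 m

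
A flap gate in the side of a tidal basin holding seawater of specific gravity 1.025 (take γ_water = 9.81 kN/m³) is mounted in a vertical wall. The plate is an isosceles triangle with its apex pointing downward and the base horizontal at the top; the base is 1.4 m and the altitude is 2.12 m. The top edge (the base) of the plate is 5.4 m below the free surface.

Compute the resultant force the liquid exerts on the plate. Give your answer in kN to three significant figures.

γ = 1.025 × 9.81 = 10.05525 kN/m³.
With the apex down, the centroid sits h/3 = 2.12/3 = 0.706667 m below the base (the top edge), so the centroid depth is h_c = 5.4 + 0.706667 = 6.10667 m.
A = ½ × 1.4 × 2.12 = 1.484 m².
Resultant F = γ·h_c·A = 10.05525 × 6.10667 × 1.484 = 91.1237 kN.

F ≈ 91.1 kN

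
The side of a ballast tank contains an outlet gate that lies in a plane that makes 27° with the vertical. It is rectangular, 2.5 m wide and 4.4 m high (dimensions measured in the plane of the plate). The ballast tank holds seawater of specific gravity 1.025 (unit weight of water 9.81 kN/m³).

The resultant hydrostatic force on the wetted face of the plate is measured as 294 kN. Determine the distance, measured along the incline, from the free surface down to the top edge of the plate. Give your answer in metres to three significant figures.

y_top ≈ 0.783 m

γ = 1.025 × 9.81 = 10.05525 kN/m³.
A = 2.5 × 4.4 = 11 m².
From F = γ·h_c·A, the centroid depth is h_c = 294/(10.05525 × 11) = 2.65804 m.
The plate makes 27° with the vertical, i.e. θ = 90° − 27° = 63° to the horizontal. Measuring y along the incline from the free-surface line, vertical depth h = y·sinθ with sinθ = 0.891007.
Along the incline, y_c = h_c/sinθ = 2.65804/0.891007 = 2.98319 m.
The centroid lies 4.4/2 = 2.2 m below the top edge, so the top edge sits at y_top = 2.98319 − 2.2 = 0.78319 m along the incline.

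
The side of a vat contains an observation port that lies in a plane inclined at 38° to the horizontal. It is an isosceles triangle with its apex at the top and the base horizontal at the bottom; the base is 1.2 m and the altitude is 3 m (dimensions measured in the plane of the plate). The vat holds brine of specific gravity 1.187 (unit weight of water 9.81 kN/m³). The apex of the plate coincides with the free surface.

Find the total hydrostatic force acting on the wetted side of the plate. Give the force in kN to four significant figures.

γ = 1.187 × 9.81 = 11.64447 kN/m³.
Let θ = 38° be the plate's angle to the horizontal; measure y along the incline from where the plane meets the free surface. Vertical depth h = y·sinθ with sinθ = 0.615661.
With the apex up, the centroid sits 2h/3 = 2 × 3/3 = 2 m below the apex, so y_c = 2 m and h_c = 2 × 0.615661 = 1.23132 m.
A = ½ × 1.2 × 3 = 1.8 m².
Resultant F = γ·h_c·A = 11.64447 × 1.23132 × 1.8 = 25.8085 kN.

F ≈ 25.81 kN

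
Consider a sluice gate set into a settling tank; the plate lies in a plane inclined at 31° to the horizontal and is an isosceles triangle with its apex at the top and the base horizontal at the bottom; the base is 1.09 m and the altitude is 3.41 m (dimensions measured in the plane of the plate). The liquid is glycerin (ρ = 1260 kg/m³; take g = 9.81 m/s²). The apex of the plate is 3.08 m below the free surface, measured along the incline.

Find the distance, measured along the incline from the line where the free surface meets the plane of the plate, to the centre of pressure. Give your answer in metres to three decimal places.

y_p = 5.474 m

γ = ρg = 1260 × 9.81 / 1000 = 12.3606 kN/m³.
Let θ = 31° be the plate's angle to the horizontal; measure y along the incline from where the plane meets the free surface. Vertical depth h = y·sinθ with sinθ = 0.515038.
With the apex up, the centroid sits 2h/3 = 2 × 3.41/3 = 2.27333 m below the apex, so y_c = 3.08 + 2.27333 = 5.35333 m and h_c = 5.35333 × 0.515038 = 2.75717 m.
A = ½ × 1.09 × 3.41 = 1.85845 m².
Resultant F = γ·h_c·A = 12.3606 × 2.75717 × 1.85845 = 63.3365 kN.
I_c = b·h³/36 = 1.09 × 3.41³/36 = 1.20057 m⁴.
Centre of pressure: y_p = y_c + I_c/(y_c·A) = 5.35333 + 1.20057/(5.35333 × 1.85845) = 5.35333 + 0.120674 = 5.474 m along the plane.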